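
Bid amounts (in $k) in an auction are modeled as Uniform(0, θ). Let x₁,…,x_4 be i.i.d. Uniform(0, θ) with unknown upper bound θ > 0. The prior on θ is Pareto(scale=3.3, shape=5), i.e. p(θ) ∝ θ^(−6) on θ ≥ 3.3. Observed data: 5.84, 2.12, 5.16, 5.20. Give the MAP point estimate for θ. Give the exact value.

The Uniform(0, θ) likelihood is θ^(−n) for θ ≥ max(xᵢ), zero otherwise. Here max(xᵢ) = 5.84.
Posterior ∝ θ^(−6) · θ^(−4) = θ^(−10) on θ ≥ max(3.3, 5.84) = 5.84.
This density is strictly decreasing in θ, so the posterior mode lies at the lower boundary of the support.

θ̂_MAP = 5.84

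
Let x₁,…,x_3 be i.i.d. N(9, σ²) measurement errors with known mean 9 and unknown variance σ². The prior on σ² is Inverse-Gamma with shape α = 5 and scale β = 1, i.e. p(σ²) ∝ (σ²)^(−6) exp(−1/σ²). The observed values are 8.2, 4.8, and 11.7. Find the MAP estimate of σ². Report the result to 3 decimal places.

σ̂²_MAP = 1.838

Sum of squared deviations about the known mean: SS = (8.2−9)² + (4.8−9)² + (11.7−9)² = 25.57.
The Normal likelihood contributes (σ²)^(−n/2) exp(−SS/(2σ²)), so the posterior is Inverse-Gamma(α + n/2, β + SS/2) = Inverse-Gamma(6.5, 13.785).
The mode of Inverse-Gamma(a, b) is b/(a+1) = 13.785/7.5 ≈ 1.838.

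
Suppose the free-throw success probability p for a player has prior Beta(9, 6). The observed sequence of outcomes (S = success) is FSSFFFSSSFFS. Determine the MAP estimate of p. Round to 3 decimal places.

Prior: Beta(9, 6).
Data: 6 successes in 12 trials (from the sequence). The binomial likelihood contributes p^6(1−p)^6, so the posterior is Beta(9+6, 6+6) = Beta(15, 12).
For Beta(a, b) with a, b > 1 the mode is (a−1)/(a+b−2) = 14/25 ≈ 0.560.

p̂_MAP = 0.560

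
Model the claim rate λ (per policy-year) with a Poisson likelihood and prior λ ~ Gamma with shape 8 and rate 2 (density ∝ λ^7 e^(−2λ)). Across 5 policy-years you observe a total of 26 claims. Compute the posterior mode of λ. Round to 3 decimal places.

λ̂_MAP = 4.714

Σxᵢ = 26, n = 5.
Posterior ∝ λ^7e^(−2λ) · λ^26e^(−5λ) = λ^33e^(−7λ), i.e. Gamma(shape=34, rate=7).
The mode of a Gamma(a, b) with a ≥ 1 (shape–rate) is (a−1)/b = 33/7 ≈ 4.714.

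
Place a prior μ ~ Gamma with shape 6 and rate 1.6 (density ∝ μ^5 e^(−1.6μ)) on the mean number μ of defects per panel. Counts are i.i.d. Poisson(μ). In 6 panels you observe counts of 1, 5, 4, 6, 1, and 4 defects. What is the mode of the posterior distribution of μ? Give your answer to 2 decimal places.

μ̂_MAP = 3.42

Σxᵢ = 1+5+4+6+1+4 = 21, with n = 6.
Posterior ∝ μ^5e^(−1.6μ) · μ^21e^(−6μ) = μ^26e^(−7.6μ), i.e. Gamma(shape=27, rate=7.6).
The mode of a Gamma(a, b) with a ≥ 1 (shape–rate) is (a−1)/b = 26/7.6 ≈ 3.42.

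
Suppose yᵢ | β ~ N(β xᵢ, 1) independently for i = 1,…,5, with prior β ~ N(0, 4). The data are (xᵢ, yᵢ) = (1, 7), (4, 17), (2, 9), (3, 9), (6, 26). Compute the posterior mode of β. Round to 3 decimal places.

log p(β | y) = −Σ(yᵢ − βxᵢ)²/(2·1) − β²/(2·4) + const.
Setting the derivative to zero: Σxᵢ(yᵢ − βxᵢ)/1 − β/4 = 0, so β = Σxᵢyᵢ / (Σxᵢ² + σ²/τ²).
Σxᵢyᵢ = 1·7 + 4·17 + 2·9 + 3·9 + 6·26 = 276; Σxᵢ² = 66; σ²/τ² = 0.25.
β̂_MAP = 276 / (66 + 0.25) = 276/66.25 ≈ 4.166.

β̂_MAP = 4.166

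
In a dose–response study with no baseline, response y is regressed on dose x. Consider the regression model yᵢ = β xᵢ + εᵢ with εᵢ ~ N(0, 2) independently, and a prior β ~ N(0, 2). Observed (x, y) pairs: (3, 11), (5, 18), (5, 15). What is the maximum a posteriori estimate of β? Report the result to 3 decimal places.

β̂_MAP = 3.300

log p(β | y) = −Σ(yᵢ − βxᵢ)²/(2·2) − β²/(2·2) + const.
Setting the derivative to zero: Σxᵢ(yᵢ − βxᵢ)/2 − β/2 = 0, so β = Σxᵢyᵢ / (Σxᵢ² + σ²/τ²).
Σxᵢyᵢ = 3·11 + 5·18 + 5·15 = 198; Σxᵢ² = 59; σ²/τ² = 1.
β̂_MAP = 198 / (59 + 1) = 198/60 ≈ 3.300.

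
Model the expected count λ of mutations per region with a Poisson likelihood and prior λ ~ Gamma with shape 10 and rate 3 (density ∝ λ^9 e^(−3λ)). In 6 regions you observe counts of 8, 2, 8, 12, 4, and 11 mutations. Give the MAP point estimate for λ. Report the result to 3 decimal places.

Σxᵢ = 8+2+8+12+4+11 = 45, with n = 6.
Posterior ∝ λ^9e^(−3λ) · λ^45e^(−6λ) = λ^54e^(−9λ), i.e. Gamma(shape=55, rate=9).
The mode of a Gamma(a, b) with a ≥ 1 (shape–rate) is (a−1)/b = 54/9 ≈ 6.000.

λ̂_MAP = 6.000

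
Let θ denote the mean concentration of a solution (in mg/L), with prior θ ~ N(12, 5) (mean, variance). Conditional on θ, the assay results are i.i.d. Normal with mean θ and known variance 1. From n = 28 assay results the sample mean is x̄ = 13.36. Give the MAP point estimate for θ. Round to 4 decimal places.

θ̂_MAP = 13.3504

n = 28, x̄ = 13.36.
For a Normal prior and Normal likelihood with known variance, the posterior is Normal; its mode equals its mean, the precision-weighted average.
Prior precision 1/σ₀² = 1/5 = 0.2; data precision n/σ² = 28/1 = 28.
θ̂ = (0.2·12 + 28·13.36) / (0.2 + 28) = 376.48/28.2 = 9412/705 ≈ 13.3504.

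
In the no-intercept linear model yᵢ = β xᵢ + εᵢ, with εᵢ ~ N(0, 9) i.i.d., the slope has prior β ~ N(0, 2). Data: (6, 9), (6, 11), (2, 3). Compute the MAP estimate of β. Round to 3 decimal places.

β̂_MAP = 1.565

log p(β | y) = −Σ(yᵢ − βxᵢ)²/(2·9) − β²/(2·2) + const.
Setting the derivative to zero: Σxᵢ(yᵢ − βxᵢ)/9 − β/2 = 0, so β = Σxᵢyᵢ / (Σxᵢ² + σ²/τ²).
Σxᵢyᵢ = 6·9 + 6·11 + 2·3 = 126; Σxᵢ² = 76; σ²/τ² = 4.5.
β̂_MAP = 126 / (76 + 4.5) = 126/80.5 ≈ 1.565.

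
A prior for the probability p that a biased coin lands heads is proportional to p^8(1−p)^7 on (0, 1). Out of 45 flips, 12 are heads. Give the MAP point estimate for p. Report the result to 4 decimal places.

The prior density ∝ p^8(1−p)^7 is the kernel of Beta(9, 8).
Data: 12 successes in 45 trials. The binomial likelihood contributes p^12(1−p)^33, so the posterior is Beta(9+12, 8+33) = Beta(21, 41).
For Beta(a, b) with a, b > 1 the mode is (a−1)/(a+b−2) = 20/60 ≈ 0.3333.

p̂_MAP = 0.3333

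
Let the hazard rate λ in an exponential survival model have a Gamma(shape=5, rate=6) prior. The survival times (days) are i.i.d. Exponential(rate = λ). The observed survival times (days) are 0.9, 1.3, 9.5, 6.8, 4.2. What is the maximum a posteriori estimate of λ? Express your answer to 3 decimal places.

The Exponential(rate=λ) likelihood is ∝ λ^n e^(−λΣtᵢ). Here n = 5 and Σtᵢ = 0.9 + 1.3 + 9.5 + 6.8 + 4.2 = 22.7.
Posterior ∝ λ^4e^(−6λ) · λ^5e^(−22.7λ) = λ^9e^(−28.7λ), i.e. Gamma(10, 28.7).
Mode = (a−1)/b = 9/28.7 ≈ 0.314.

λ̂_MAP = 0.314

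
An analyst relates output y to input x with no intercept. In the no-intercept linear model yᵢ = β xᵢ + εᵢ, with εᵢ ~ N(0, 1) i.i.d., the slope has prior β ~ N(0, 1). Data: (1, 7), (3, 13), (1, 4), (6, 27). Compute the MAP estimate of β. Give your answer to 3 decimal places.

log p(β | y) = −Σ(yᵢ − βxᵢ)²/(2·1) − β²/(2·1) + const.
Setting the derivative to zero: Σxᵢ(yᵢ − βxᵢ)/1 − β/1 = 0, so β = Σxᵢyᵢ / (Σxᵢ² + σ²/τ²).
Σxᵢyᵢ = 1·7 + 3·13 + 1·4 + 6·27 = 212; Σxᵢ² = 47; σ²/τ² = 1.
β̂_MAP = 212 / (47 + 1) = 212/48 ≈ 4.417.

β̂_MAP = 4.417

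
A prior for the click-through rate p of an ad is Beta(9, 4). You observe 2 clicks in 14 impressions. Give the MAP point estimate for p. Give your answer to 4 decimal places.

p̂_MAP = 0.4000

Prior: Beta(9, 4).
Data: 2 successes in 14 trials. The binomial likelihood contributes p^2(1−p)^12, so the posterior is Beta(9+2, 4+12) = Beta(11, 16).
For Beta(a, b) with a, b > 1 the mode is (a−1)/(a+b−2) = 10/25 ≈ 0.4000.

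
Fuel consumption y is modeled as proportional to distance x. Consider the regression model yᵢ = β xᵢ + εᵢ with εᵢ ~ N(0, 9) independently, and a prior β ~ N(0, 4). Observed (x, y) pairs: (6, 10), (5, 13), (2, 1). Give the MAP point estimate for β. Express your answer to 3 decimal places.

β̂_MAP = 1.888

log p(β | y) = −Σ(yᵢ − βxᵢ)²/(2·9) − β²/(2·4) + const.
Setting the derivative to zero: Σxᵢ(yᵢ − βxᵢ)/9 − β/4 = 0, so β = Σxᵢyᵢ / (Σxᵢ² + σ²/τ²).
Σxᵢyᵢ = 6·10 + 5·13 + 2·1 = 127; Σxᵢ² = 65; σ²/τ² = 2.25.
β̂_MAP = 127 / (65 + 2.25) = 127/67.25 ≈ 1.888.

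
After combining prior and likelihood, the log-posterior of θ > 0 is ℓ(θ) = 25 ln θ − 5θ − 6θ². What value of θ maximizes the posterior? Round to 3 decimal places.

ℓ'(θ) = 25/θ − 5 − 12θ. Setting this to zero and multiplying by θ: 12θ² + 5θ − 25 = 0.
θ = (−5 + √(5² + 4·12·25)) / (2·12) = (−5 + √1225) / 24 = (−5 + 35)/24 = 5/4.
ℓ''(θ) = −25/θ² − 12 < 0, confirming a maximum.

θ̂_MAP = 1.250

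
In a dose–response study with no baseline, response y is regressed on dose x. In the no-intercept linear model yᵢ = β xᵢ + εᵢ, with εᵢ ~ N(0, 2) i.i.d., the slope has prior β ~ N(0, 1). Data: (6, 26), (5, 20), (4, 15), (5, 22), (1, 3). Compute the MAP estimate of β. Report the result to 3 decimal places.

β̂_MAP = 4.086

log p(β | y) = −Σ(yᵢ − βxᵢ)²/(2·2) − β²/(2·1) + const.
Setting the derivative to zero: Σxᵢ(yᵢ − βxᵢ)/2 − β/1 = 0, so β = Σxᵢyᵢ / (Σxᵢ² + σ²/τ²).
Σxᵢyᵢ = 6·26 + 5·20 + 4·15 + 5·22 + 1·3 = 429; Σxᵢ² = 103; σ²/τ² = 2.
β̂_MAP = 429 / (103 + 2) = 429/105 ≈ 4.086.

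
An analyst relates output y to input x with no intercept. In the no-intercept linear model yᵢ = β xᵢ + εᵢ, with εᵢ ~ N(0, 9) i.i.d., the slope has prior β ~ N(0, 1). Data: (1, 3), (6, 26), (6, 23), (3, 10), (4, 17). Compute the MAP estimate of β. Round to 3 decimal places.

β̂_MAP = 3.692

log p(β | y) = −Σ(yᵢ − βxᵢ)²/(2·9) − β²/(2·1) + const.
Setting the derivative to zero: Σxᵢ(yᵢ − βxᵢ)/9 − β/1 = 0, so β = Σxᵢyᵢ / (Σxᵢ² + σ²/τ²).
Σxᵢyᵢ = 1·3 + 6·26 + 6·23 + 3·10 + 4·17 = 395; Σxᵢ² = 98; σ²/τ² = 9.
β̂_MAP = 395 / (98 + 9) = 395/107 ≈ 3.692.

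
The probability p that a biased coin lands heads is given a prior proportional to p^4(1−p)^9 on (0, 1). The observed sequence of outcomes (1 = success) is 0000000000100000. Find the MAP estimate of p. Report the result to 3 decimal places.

The prior density ∝ p^4(1−p)^9 is the kernel of Beta(5, 10).
Data: 1 success in 16 trials (from the sequence). The binomial likelihood contributes p(1−p)^15, so the posterior is Beta(5+1, 10+15) = Beta(6, 25).
For Beta(a, b) with a, b > 1 the mode is (a−1)/(a+b−2) = 5/29 ≈ 0.172.

p̂_MAP = 0.172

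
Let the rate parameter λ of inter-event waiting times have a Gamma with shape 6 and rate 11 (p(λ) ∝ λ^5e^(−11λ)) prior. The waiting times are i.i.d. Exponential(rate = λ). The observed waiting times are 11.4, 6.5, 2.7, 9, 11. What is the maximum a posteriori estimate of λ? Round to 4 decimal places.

λ̂_MAP = 0.1938

The Exponential(rate=λ) likelihood is ∝ λ^n e^(−λΣtᵢ). Here n = 5 and Σtᵢ = 11.4 + 6.5 + 2.7 + 9 + 11 = 40.6.
Posterior ∝ λ^5e^(−11λ) · λ^5e^(−40.6λ) = λ^10e^(−51.6λ), i.e. Gamma(11, 51.6).
Mode = (a−1)/b = 10/51.6 ≈ 0.1938.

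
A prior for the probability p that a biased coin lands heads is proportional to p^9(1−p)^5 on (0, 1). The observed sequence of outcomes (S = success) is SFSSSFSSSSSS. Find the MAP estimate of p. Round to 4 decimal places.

p̂_MAP = 0.7308

The prior density ∝ p^9(1−p)^5 is the kernel of Beta(10, 6).
Data: 10 successes in 12 trials (from the sequence). The binomial likelihood contributes p^10(1−p)^2, so the posterior is Beta(10+10, 6+2) = Beta(20, 8).
For Beta(a, b) with a, b > 1 the mode is (a−1)/(a+b−2) = 19/26 ≈ 0.7308.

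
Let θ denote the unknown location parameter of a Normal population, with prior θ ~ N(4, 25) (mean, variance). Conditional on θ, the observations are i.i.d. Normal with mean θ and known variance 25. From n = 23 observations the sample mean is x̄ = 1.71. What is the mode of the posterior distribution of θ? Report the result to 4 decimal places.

n = 23, x̄ = 1.71.
For a Normal prior and Normal likelihood with known variance, the posterior is Normal; its mode equals its mean, the precision-weighted average.
Prior precision 1/σ₀² = 1/25 = 0.04; data precision n/σ² = 23/25 = 0.92.
θ̂ = (0.04·4 + 0.92·1.71) / (0.04 + 0.92) = 1.7332/0.96 = 4333/2400 ≈ 1.8054.

θ̂_MAP = 1.8054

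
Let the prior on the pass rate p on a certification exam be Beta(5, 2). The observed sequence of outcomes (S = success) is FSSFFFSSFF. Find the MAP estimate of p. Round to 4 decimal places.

Prior: Beta(5, 2).
Data: 4 successes in 10 trials (from the sequence). The binomial likelihood contributes p^4(1−p)^6, so the posterior is Beta(5+4, 2+6) = Beta(9, 8).
For Beta(a, b) with a, b > 1 the mode is (a−1)/(a+b−2) = 8/15 ≈ 0.5333.

p̂_MAP = 0.5333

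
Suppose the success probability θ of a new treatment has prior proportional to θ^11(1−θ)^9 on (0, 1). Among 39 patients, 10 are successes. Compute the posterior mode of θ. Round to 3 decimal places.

θ̂_MAP = 0.356

The prior density ∝ θ^11(1−θ)^9 is the kernel of Beta(12, 10).
Data: 10 successes in 39 trials. The binomial likelihood contributes θ^10(1−θ)^29, so the posterior is Beta(12+10, 10+29) = Beta(22, 39).
For Beta(a, b) with a, b > 1 the mode is (a−1)/(a+b−2) = 21/59 ≈ 0.356.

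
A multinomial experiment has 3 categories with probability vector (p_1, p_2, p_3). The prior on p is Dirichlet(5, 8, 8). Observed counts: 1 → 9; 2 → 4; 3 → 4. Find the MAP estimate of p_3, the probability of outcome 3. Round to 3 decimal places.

MAP estimate: 0.314

The posterior is Dirichlet(αᵢ + nᵢ) = Dirichlet(14, 12, 12).
For a Dirichlet(a₁,…,a_K) with all aᵢ > 1, the mode has j-th component (aⱼ − 1)/(Σaᵢ − K).
Here Σaᵢ = 38 and K = 3, so p_3 = (12 − 1)/(38 − 3) = 11/35 ≈ 0.314.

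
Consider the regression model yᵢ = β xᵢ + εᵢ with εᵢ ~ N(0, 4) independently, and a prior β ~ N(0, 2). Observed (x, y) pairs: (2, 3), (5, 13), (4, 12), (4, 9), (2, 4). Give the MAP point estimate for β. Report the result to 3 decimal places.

β̂_MAP = 2.433

log p(β | y) = −Σ(yᵢ − βxᵢ)²/(2·4) − β²/(2·2) + const.
Setting the derivative to zero: Σxᵢ(yᵢ − βxᵢ)/4 − β/2 = 0, so β = Σxᵢyᵢ / (Σxᵢ² + σ²/τ²).
Σxᵢyᵢ = 2·3 + 5·13 + 4·12 + 4·9 + 2·4 = 163; Σxᵢ² = 65; σ²/τ² = 2.
β̂_MAP = 163 / (65 + 2) = 163/67 ≈ 2.433.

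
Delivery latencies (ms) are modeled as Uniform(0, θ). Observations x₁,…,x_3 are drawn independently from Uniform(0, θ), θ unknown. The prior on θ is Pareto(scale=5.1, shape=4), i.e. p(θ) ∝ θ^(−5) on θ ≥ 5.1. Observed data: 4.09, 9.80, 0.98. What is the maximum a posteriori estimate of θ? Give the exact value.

θ̂_MAP = 9.80

The Uniform(0, θ) likelihood is θ^(−n) for θ ≥ max(xᵢ), zero otherwise. Here max(xᵢ) = 9.80.
Posterior ∝ θ^(−5) · θ^(−3) = θ^(−8) on θ ≥ max(5.1, 9.80) = 9.80.
This density is strictly decreasing in θ, so the posterior mode lies at the lower boundary of the support.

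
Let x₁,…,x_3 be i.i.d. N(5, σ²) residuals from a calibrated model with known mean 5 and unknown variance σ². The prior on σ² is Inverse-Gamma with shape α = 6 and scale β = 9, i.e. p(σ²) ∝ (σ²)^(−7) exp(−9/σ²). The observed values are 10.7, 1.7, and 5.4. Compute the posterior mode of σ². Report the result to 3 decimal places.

Sum of squared deviations about the known mean: SS = (10.7−5)² + (1.7−5)² + (5.4−5)² = 43.54.
The Normal likelihood contributes (σ²)^(−n/2) exp(−SS/(2σ²)), so the posterior is Inverse-Gamma(α + n/2, β + SS/2) = Inverse-Gamma(7.5, 30.77).
The mode of Inverse-Gamma(a, b) is b/(a+1) = 30.77/8.5 ≈ 3.620.

σ̂²_MAP = 3.620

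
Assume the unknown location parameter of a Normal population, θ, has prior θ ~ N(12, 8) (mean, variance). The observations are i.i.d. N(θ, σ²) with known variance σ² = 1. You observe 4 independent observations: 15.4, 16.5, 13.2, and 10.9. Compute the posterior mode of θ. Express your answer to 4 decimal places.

θ̂_MAP = 13.9394

n = 4; x̄ = (15.4 + 16.5 + 13.2 + 10.9)/4 = 56/4 = 14.
For a Normal prior and Normal likelihood with known variance, the posterior is Normal; its mode equals its mean, the precision-weighted average.
Prior precision 1/σ₀² = 1/8 = 0.125; data precision n/σ² = 4/1 = 4.
θ̂ = (0.125·12 + 4·14) / (0.125 + 4) = 57.5/4.125 = 460/33 ≈ 13.9394.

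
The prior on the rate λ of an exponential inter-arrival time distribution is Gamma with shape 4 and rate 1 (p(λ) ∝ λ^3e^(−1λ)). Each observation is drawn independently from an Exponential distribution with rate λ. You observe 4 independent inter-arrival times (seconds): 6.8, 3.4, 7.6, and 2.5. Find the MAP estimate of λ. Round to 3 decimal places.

The Exponential(rate=λ) likelihood is ∝ λ^n e^(−λΣtᵢ). Here n = 4 and Σtᵢ = 6.8 + 3.4 + 7.6 + 2.5 = 20.3.
Posterior ∝ λ^3e^(−1λ) · λ^4e^(−20.3λ) = λ^7e^(−21.3λ), i.e. Gamma(8, 21.3).
Mode = (a−1)/b = 7/21.3 ≈ 0.329.

λ̂_MAP = 0.329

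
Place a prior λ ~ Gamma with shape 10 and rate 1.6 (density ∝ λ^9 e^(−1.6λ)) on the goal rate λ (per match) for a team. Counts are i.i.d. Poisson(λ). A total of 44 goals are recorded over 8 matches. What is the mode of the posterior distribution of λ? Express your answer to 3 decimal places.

Σxᵢ = 44, n = 8.
Posterior ∝ λ^9e^(−1.6λ) · λ^44e^(−8λ) = λ^53e^(−9.6λ), i.e. Gamma(shape=54, rate=9.6).
The mode of a Gamma(a, b) with a ≥ 1 (shape–rate) is (a−1)/b = 53/9.6 ≈ 5.521.

λ̂_MAP = 5.521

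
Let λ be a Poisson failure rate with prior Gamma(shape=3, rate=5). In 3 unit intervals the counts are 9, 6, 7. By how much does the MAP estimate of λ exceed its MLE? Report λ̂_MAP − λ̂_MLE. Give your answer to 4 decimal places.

MAP − MLE = -4.3333

Σxᵢ = 22. Posterior is Gamma(25, 8); MAP = (25−1)/8 = 24/8 ≈ 3.00000.
MLE = x̄ = 22/3 ≈ 7.33333.
Difference = 24/8 − 22/3 = -13/3 ≈ -4.3333.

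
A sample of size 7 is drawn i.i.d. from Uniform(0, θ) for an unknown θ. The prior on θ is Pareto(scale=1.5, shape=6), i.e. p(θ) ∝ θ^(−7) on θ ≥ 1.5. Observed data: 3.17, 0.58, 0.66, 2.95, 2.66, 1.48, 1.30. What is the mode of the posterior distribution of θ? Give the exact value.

θ̂_MAP = 3.17

The Uniform(0, θ) likelihood is θ^(−n) for θ ≥ max(xᵢ), zero otherwise. Here max(xᵢ) = 3.17.
Posterior ∝ θ^(−7) · θ^(−7) = θ^(−14) on θ ≥ max(1.5, 3.17) = 3.17.
This density is strictly decreasing in θ, so the posterior mode lies at the lower boundary of the support.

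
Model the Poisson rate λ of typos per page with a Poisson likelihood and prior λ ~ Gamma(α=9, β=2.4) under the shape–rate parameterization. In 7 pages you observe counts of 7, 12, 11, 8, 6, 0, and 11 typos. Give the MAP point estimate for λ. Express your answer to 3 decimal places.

λ̂_MAP = 6.702

Σxᵢ = 7+12+11+8+6+0+11 = 55, with n = 7.
Posterior ∝ λ^8e^(−2.4λ) · λ^55e^(−7λ) = λ^63e^(−9.4λ), i.e. Gamma(shape=64, rate=9.4).
The mode of a Gamma(a, b) with a ≥ 1 (shape–rate) is (a−1)/b = 63/9.4 ≈ 6.702.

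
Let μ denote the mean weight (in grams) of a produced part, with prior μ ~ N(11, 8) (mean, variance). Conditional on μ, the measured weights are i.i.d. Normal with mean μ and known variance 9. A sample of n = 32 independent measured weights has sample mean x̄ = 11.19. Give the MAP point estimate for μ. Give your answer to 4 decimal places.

n = 32, x̄ = 11.19.
For a Normal prior and Normal likelihood with known variance, the posterior is Normal; its mode equals its mean, the precision-weighted average.
Prior precision 1/σ₀² = 1/8 = 0.125; data precision n/σ² = 32/9.
μ̂ = (0.125·11 + (32/9)·11.19) / (0.125 + 32/9) = (24697/600)/(265/72) = 74091/6625 ≈ 11.1835.

μ̂_MAP = 11.1835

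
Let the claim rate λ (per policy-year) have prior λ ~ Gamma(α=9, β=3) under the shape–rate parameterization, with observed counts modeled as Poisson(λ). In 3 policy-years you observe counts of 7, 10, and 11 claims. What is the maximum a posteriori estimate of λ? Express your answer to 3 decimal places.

λ̂_MAP = 6.000

Σxᵢ = 7+10+11 = 28, with n = 3.
Posterior ∝ λ^8e^(−3λ) · λ^28e^(−3λ) = λ^36e^(−6λ), i.e. Gamma(shape=37, rate=6).
The mode of a Gamma(a, b) with a ≥ 1 (shape–rate) is (a−1)/b = 36/6 ≈ 6.000.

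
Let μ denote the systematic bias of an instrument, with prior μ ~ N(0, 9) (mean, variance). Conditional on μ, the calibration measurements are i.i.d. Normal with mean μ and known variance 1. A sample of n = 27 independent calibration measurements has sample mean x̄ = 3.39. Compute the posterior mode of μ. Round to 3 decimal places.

μ̂_MAP = 3.376

n = 27, x̄ = 3.39.
For a Normal prior and Normal likelihood with known variance, the posterior is Normal; its mode equals its mean, the precision-weighted average.
Prior precision 1/σ₀² = 1/9; data precision n/σ² = 27/1 = 27.
μ̂ = ((1/9)·0 + 27·3.39) / (1/9 + 27) = 91.53/(244/9) = 82377/24400 ≈ 3.376.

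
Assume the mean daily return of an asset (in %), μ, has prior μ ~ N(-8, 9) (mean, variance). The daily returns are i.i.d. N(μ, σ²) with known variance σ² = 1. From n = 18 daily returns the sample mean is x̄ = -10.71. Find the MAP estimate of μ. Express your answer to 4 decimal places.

n = 18, x̄ = -10.71.
For a Normal prior and Normal likelihood with known variance, the posterior is Normal; its mode equals its mean, the precision-weighted average.
Prior precision 1/σ₀² = 1/9; data precision n/σ² = 18/1 = 18.
μ̂ = ((1/9)·(-8) + 18·(-10.71)) / (1/9 + 18) = (-87151/450)/(163/9) = -87151/8150 ≈ -10.6934.

μ̂_MAP = -10.6934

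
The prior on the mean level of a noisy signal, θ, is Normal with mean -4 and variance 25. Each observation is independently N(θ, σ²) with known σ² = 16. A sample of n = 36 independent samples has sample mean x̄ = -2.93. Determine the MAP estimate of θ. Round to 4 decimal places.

θ̂_MAP = -2.9487

n = 36, x̄ = -2.93.
For a Normal prior and Normal likelihood with known variance, the posterior is Normal; its mode equals its mean, the precision-weighted average.
Prior precision 1/σ₀² = 1/25 = 0.04; data precision n/σ² = 36/16 = 2.25.
θ̂ = (0.04·(-4) + 2.25·(-2.93)) / (0.04 + 2.25) = (-6.7525)/2.29 = -2701/916 ≈ -2.9487.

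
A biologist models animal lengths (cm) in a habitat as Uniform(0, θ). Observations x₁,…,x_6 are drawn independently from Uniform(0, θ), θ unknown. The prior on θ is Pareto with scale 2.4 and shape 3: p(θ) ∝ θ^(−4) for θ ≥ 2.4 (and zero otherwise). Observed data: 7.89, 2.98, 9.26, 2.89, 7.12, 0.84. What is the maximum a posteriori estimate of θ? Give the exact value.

θ̂_MAP = 9.26

The Uniform(0, θ) likelihood is θ^(−n) for θ ≥ max(xᵢ), zero otherwise. Here max(xᵢ) = 9.26.
Posterior ∝ θ^(−4) · θ^(−6) = θ^(−10) on θ ≥ max(2.4, 9.26) = 9.26.
This density is strictly decreasing in θ, so the posterior mode lies at the lower boundary of the support.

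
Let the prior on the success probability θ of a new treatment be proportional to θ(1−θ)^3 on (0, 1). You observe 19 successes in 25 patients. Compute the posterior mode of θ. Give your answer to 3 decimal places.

θ̂_MAP = 0.690

The prior density ∝ θ(1−θ)^3 is the kernel of Beta(2, 4).
Data: 19 successes in 25 trials. The binomial likelihood contributes θ^19(1−θ)^6, so the posterior is Beta(2+19, 4+6) = Beta(21, 10).
For Beta(a, b) with a, b > 1 the mode is (a−1)/(a+b−2) = 20/29 ≈ 0.690.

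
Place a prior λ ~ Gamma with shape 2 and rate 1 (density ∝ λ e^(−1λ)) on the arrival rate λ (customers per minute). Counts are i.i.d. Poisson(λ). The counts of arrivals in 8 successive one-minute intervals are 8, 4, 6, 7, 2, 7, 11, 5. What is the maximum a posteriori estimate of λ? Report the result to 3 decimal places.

Σxᵢ = 8+4+6+7+2+7+11+5 = 50, with n = 8.
Posterior ∝ λe^(−1λ) · λ^50e^(−8λ) = λ^51e^(−9λ), i.e. Gamma(shape=52, rate=9).
The mode of a Gamma(a, b) with a ≥ 1 (shape–rate) is (a−1)/b = 51/9 ≈ 5.667.

λ̂_MAP = 5.667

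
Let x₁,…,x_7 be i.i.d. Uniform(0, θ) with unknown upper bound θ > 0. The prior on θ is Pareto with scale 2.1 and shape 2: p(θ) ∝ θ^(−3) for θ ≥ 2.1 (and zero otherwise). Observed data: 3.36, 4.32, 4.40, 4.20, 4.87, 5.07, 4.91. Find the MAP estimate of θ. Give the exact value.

θ̂_MAP = 5.07

The Uniform(0, θ) likelihood is θ^(−n) for θ ≥ max(xᵢ), zero otherwise. Here max(xᵢ) = 5.07.
Posterior ∝ θ^(−3) · θ^(−7) = θ^(−10) on θ ≥ max(2.1, 5.07) = 5.07.
This density is strictly decreasing in θ, so the posterior mode lies at the lower boundary of the support.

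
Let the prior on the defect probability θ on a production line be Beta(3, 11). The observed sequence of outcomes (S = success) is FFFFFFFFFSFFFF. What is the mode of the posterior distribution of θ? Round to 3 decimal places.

Prior: Beta(3, 11).
Data: 1 success in 14 trials (from the sequence). The binomial likelihood contributes θ(1−θ)^13, so the posterior is Beta(3+1, 11+13) = Beta(4, 24).
For Beta(a, b) with a, b > 1 the mode is (a−1)/(a+b−2) = 3/26 ≈ 0.115.

θ̂_MAP = 0.115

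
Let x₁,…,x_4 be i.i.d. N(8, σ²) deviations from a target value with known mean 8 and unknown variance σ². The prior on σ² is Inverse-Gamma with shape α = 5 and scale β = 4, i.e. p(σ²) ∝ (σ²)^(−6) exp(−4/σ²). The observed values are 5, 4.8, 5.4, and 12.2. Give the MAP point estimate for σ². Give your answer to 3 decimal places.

Sum of squared deviations about the known mean: SS = (5−8)² + (4.8−8)² + (5.4−8)² + (12.2−8)² = 43.64.
The Normal likelihood contributes (σ²)^(−n/2) exp(−SS/(2σ²)), so the posterior is Inverse-Gamma(α + n/2, β + SS/2) = Inverse-Gamma(7, 25.82).
The mode of Inverse-Gamma(a, b) is b/(a+1) = 25.82/8 ≈ 3.228.

σ̂²_MAP = 3.228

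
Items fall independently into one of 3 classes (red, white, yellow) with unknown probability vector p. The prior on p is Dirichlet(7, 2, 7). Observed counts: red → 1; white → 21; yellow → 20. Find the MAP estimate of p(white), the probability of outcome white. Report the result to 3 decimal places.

MAP estimate of p(white) = 0.400

The posterior is Dirichlet(αᵢ + nᵢ) = Dirichlet(8, 23, 27).
For a Dirichlet(a₁,…,a_K) with all aᵢ > 1, the mode has j-th component (aⱼ − 1)/(Σaᵢ − K).
Here Σaᵢ = 58 and K = 3, so p(white) = (23 − 1)/(58 − 3) = 22/55 ≈ 0.400.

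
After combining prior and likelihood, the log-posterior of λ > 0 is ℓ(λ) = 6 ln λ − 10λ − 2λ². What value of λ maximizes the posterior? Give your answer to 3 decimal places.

ℓ'(λ) = 6/λ − 10 − 4λ. Setting this to zero and multiplying by λ: 4λ² + 10λ − 6 = 0.
λ = (−10 + √(10² + 4·4·6)) / (2·4) = (−10 + √196) / 8 = (−10 + 14)/8 = 1/2.
ℓ''(λ) = −6/λ² − 4 < 0, confirming a maximum.

λ̂_MAP = 0.500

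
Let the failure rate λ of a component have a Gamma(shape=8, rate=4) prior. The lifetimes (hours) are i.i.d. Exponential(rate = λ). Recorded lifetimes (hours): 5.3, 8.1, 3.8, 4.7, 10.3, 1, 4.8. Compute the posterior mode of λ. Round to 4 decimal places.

The Exponential(rate=λ) likelihood is ∝ λ^n e^(−λΣtᵢ). Here n = 7 and Σtᵢ = 5.3 + 8.1 + 3.8 + 4.7 + 10.3 + 1 + 4.8 = 38.
Posterior ∝ λ^7e^(−4λ) · λ^7e^(−38λ) = λ^14e^(−42λ), i.e. Gamma(15, 42).
Mode = (a−1)/b = 14/42 ≈ 0.3333.

λ̂_MAP = 0.3333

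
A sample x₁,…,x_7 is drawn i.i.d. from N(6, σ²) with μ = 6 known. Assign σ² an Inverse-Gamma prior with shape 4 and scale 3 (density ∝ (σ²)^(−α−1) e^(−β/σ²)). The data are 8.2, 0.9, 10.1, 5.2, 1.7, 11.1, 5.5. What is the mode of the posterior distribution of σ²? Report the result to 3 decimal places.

Sum of squared deviations about the known mean: SS = (8.2−6)² + (0.9−6)² + (10.1−6)² + (5.2−6)² + (1.7−6)² + (11.1−6)² + (5.5−6)² = 93.05.
The Normal likelihood contributes (σ²)^(−n/2) exp(−SS/(2σ²)), so the posterior is Inverse-Gamma(α + n/2, β + SS/2) = Inverse-Gamma(7.5, 49.525).
The mode of Inverse-Gamma(a, b) is b/(a+1) = 49.525/8.5 ≈ 5.826.

σ̂²_MAP = 5.826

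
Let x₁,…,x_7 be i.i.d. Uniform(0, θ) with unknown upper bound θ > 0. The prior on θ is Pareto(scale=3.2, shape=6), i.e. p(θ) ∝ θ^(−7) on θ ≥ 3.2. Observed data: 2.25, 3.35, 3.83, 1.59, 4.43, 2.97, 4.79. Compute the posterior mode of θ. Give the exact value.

The Uniform(0, θ) likelihood is θ^(−n) for θ ≥ max(xᵢ), zero otherwise. Here max(xᵢ) = 4.79.
Posterior ∝ θ^(−7) · θ^(−7) = θ^(−14) on θ ≥ max(3.2, 4.79) = 4.79.
This density is strictly decreasing in θ, so the posterior mode lies at the lower boundary of the support.

θ̂_MAP = 4.79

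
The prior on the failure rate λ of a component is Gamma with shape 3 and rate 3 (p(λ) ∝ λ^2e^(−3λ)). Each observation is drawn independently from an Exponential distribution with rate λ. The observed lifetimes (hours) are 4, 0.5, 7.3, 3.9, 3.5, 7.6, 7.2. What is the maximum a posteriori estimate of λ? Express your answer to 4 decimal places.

λ̂_MAP = 0.2432

The Exponential(rate=λ) likelihood is ∝ λ^n e^(−λΣtᵢ). Here n = 7 and Σtᵢ = 4 + 0.5 + 7.3 + 3.9 + 3.5 + 7.6 + 7.2 = 34.
Posterior ∝ λ^2e^(−3λ) · λ^7e^(−34λ) = λ^9e^(−37λ), i.e. Gamma(10, 37).
Mode = (a−1)/b = 9/37 ≈ 0.2432.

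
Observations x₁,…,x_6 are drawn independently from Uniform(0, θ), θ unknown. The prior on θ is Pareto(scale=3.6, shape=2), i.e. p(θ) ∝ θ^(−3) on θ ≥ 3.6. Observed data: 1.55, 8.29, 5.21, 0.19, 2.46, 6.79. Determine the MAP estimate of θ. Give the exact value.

The Uniform(0, θ) likelihood is θ^(−n) for θ ≥ max(xᵢ), zero otherwise. Here max(xᵢ) = 8.29.
Posterior ∝ θ^(−3) · θ^(−6) = θ^(−9) on θ ≥ max(3.6, 8.29) = 8.29.
This density is strictly decreasing in θ, so the posterior mode lies at the lower boundary of the support.

θ̂_MAP = 8.29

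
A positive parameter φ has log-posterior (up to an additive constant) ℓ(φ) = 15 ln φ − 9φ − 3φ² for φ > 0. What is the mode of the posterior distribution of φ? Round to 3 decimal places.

φ̂_MAP = 1.000

ℓ'(φ) = 15/φ − 9 − 6φ. Setting this to zero and multiplying by φ: 6φ² + 9φ − 15 = 0.
φ = (−9 + √(9² + 4·6·15)) / (2·6) = (−9 + √441) / 12 = (−9 + 21)/12 = 1.
ℓ''(φ) = −15/φ² − 6 < 0, confirming a maximum.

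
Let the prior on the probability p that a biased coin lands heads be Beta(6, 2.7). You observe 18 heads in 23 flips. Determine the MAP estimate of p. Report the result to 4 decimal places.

p̂_MAP = 0.7744

Prior: Beta(6, 2.7).
Data: 18 successes in 23 trials. The binomial likelihood contributes p^18(1−p)^5, so the posterior is Beta(6+18, 2.7+5) = Beta(24, 7.7).
For Beta(a, b) with a, b > 1 the mode is (a−1)/(a+b−2) = 23/29.7 ≈ 0.7744.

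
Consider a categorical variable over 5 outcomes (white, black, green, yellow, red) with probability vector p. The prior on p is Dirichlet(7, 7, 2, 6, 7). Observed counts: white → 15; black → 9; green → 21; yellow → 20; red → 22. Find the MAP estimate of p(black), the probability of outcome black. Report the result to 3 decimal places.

The posterior is Dirichlet(αᵢ + nᵢ) = Dirichlet(22, 16, 23, 26, 29).
For a Dirichlet(a₁,…,a_K) with all aᵢ > 1, the mode has j-th component (aⱼ − 1)/(Σaᵢ − K).
Here Σaᵢ = 116 and K = 5, so p(black) = (16 − 1)/(116 − 5) = 15/111 ≈ 0.135.

MAP estimate of p(black) = 0.135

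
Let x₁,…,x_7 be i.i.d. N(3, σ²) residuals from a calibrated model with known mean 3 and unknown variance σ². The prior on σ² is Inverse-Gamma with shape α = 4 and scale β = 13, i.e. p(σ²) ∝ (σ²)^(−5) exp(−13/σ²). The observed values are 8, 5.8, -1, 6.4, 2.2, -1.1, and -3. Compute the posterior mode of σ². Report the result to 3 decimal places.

Sum of squared deviations about the known mean: SS = (8−3)² + (5.8−3)² + (-1−3)² + (6.4−3)² + (2.2−3)² + (-1.1−3)² + (-3−3)² = 113.85.
The Normal likelihood contributes (σ²)^(−n/2) exp(−SS/(2σ²)), so the posterior is Inverse-Gamma(α + n/2, β + SS/2) = Inverse-Gamma(7.5, 69.925).
The mode of Inverse-Gamma(a, b) is b/(a+1) = 69.925/8.5 ≈ 8.226.

σ̂²_MAP = 8.226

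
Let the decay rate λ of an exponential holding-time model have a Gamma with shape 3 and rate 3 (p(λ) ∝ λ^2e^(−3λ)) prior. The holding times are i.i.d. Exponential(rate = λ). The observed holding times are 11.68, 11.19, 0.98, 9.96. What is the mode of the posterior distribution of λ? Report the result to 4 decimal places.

The Exponential(rate=λ) likelihood is ∝ λ^n e^(−λΣtᵢ). Here n = 4 and Σtᵢ = 11.68 + 11.19 + 0.98 + 9.96 = 33.81.
Posterior ∝ λ^2e^(−3λ) · λ^4e^(−33.81λ) = λ^6e^(−36.81λ), i.e. Gamma(7, 36.81).
Mode = (a−1)/b = 6/36.81 ≈ 0.1630.

λ̂_MAP = 0.1630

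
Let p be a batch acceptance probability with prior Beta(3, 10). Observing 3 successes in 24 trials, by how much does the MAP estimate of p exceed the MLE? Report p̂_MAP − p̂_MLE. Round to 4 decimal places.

MAP − MLE = 0.0179

Posterior is Beta(6, 31); MAP = (6−1)/(37−2) = 5/35 ≈ 0.14286.
MLE ignores the prior: p̂_MLE = k/n = 3/24 ≈ 0.12500.
Difference = 5/35 − 3/24 = 1/56 ≈ 0.0179.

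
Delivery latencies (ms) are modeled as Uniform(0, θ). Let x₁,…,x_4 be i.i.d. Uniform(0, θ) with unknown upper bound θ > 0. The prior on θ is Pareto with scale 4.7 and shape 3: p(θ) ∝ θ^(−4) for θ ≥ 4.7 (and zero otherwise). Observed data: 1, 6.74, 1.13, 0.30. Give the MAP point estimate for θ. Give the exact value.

The Uniform(0, θ) likelihood is θ^(−n) for θ ≥ max(xᵢ), zero otherwise. Here max(xᵢ) = 6.74.
Posterior ∝ θ^(−4) · θ^(−4) = θ^(−8) on θ ≥ max(4.7, 6.74) = 6.74.
This density is strictly decreasing in θ, so the posterior mode lies at the lower boundary of the support.

θ̂_MAP = 6.74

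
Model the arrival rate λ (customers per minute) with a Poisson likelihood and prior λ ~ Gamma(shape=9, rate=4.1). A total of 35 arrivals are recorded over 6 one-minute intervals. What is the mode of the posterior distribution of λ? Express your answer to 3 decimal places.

Σxᵢ = 35, n = 6.
Posterior ∝ λ^8e^(−4.1λ) · λ^35e^(−6λ) = λ^43e^(−10.1λ), i.e. Gamma(shape=44, rate=10.1).
The mode of a Gamma(a, b) with a ≥ 1 (shape–rate) is (a−1)/b = 43/10.1 ≈ 4.257.

λ̂_MAP = 4.257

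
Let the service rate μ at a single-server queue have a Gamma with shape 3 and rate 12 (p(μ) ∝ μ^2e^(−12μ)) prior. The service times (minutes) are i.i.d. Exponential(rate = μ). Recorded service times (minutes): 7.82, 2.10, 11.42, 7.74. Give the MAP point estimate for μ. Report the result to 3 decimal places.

The Exponential(rate=μ) likelihood is ∝ μ^n e^(−μΣtᵢ). Here n = 4 and Σtᵢ = 7.82 + 2.10 + 11.42 + 7.74 = 29.08.
Posterior ∝ μ^2e^(−12μ) · μ^4e^(−29.08μ) = μ^6e^(−41.08μ), i.e. Gamma(7, 41.08).
Mode = (a−1)/b = 6/41.08 ≈ 0.146.

μ̂_MAP = 0.146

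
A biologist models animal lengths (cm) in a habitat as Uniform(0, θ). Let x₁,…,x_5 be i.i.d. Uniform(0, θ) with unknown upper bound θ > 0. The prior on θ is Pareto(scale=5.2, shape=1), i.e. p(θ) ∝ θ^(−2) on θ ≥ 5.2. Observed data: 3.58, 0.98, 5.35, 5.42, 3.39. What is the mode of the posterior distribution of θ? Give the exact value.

θ̂_MAP = 5.42

The Uniform(0, θ) likelihood is θ^(−n) for θ ≥ max(xᵢ), zero otherwise. Here max(xᵢ) = 5.42.
Posterior ∝ θ^(−2) · θ^(−5) = θ^(−7) on θ ≥ max(5.2, 5.42) = 5.42.
This density is strictly decreasing in θ, so the posterior mode lies at the lower boundary of the support.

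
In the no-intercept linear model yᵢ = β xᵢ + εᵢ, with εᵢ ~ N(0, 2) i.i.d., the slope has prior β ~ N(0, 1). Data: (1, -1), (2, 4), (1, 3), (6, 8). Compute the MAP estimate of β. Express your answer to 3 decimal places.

log p(β | y) = −Σ(yᵢ − βxᵢ)²/(2·2) − β²/(2·1) + const.
Setting the derivative to zero: Σxᵢ(yᵢ − βxᵢ)/2 − β/1 = 0, so β = Σxᵢyᵢ / (Σxᵢ² + σ²/τ²).
Σxᵢyᵢ = 1·(-1) + 2·4 + 1·3 + 6·8 = 58; Σxᵢ² = 42; σ²/τ² = 2.
β̂_MAP = 58 / (42 + 2) = 58/44 ≈ 1.318.

β̂_MAP = 1.318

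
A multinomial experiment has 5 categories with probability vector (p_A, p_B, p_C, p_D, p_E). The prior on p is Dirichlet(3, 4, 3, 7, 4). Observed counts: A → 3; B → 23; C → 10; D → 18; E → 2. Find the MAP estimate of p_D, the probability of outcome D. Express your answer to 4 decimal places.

The posterior is Dirichlet(αᵢ + nᵢ) = Dirichlet(6, 27, 13, 25, 6).
For a Dirichlet(a₁,…,a_K) with all aᵢ > 1, the mode has j-th component (aⱼ − 1)/(Σaᵢ − K).
Here Σaᵢ = 77 and K = 5, so p_D = (25 − 1)/(77 − 5) = 24/72 ≈ 0.3333.

MAP estimate of p_D = 0.3333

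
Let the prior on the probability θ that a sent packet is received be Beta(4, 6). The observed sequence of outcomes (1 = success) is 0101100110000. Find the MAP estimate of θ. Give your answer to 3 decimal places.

θ̂_MAP = 0.381

Prior: Beta(4, 6).
Data: 5 successes in 13 trials (from the sequence). The binomial likelihood contributes θ^5(1−θ)^8, so the posterior is Beta(4+5, 6+8) = Beta(9, 14).
For Beta(a, b) with a, b > 1 the mode is (a−1)/(a+b−2) = 8/21 ≈ 0.381.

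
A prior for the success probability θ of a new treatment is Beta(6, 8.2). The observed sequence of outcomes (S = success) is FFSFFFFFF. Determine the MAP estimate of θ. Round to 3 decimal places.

θ̂_MAP = 0.283

Prior: Beta(6, 8.2).
Data: 1 success in 9 trials (from the sequence). The binomial likelihood contributes θ(1−θ)^8, so the posterior is Beta(6+1, 8.2+8) = Beta(7, 16.2).
For Beta(a, b) with a, b > 1 the mode is (a−1)/(a+b−2) = 6/21.2 ≈ 0.283.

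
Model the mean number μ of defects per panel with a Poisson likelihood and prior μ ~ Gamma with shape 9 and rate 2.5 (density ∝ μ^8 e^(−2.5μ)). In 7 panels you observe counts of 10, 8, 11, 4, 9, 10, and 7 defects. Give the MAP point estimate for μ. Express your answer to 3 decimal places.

Σxᵢ = 10+8+11+4+9+10+7 = 59, with n = 7.
Posterior ∝ μ^8e^(−2.5μ) · μ^59e^(−7μ) = μ^67e^(−9.5μ), i.e. Gamma(shape=68, rate=9.5).
The mode of a Gamma(a, b) with a ≥ 1 (shape–rate) is (a−1)/b = 67/9.5 ≈ 7.053.

μ̂_MAP = 7.053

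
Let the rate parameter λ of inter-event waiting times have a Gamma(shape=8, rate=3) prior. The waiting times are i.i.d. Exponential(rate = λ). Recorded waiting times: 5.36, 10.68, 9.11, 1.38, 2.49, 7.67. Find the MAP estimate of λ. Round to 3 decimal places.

λ̂_MAP = 0.328

The Exponential(rate=λ) likelihood is ∝ λ^n e^(−λΣtᵢ). Here n = 6 and Σtᵢ = 5.36 + 10.68 + 9.11 + 1.38 + 2.49 + 7.67 = 36.69.
Posterior ∝ λ^7e^(−3λ) · λ^6e^(−36.69λ) = λ^13e^(−39.69λ), i.e. Gamma(14, 39.69).
Mode = (a−1)/b = 13/39.69 ≈ 0.328.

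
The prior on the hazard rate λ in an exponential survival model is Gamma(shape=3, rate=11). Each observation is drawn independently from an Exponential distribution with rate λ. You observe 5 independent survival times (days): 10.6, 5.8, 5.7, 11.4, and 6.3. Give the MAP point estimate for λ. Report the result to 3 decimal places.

λ̂_MAP = 0.138

The Exponential(rate=λ) likelihood is ∝ λ^n e^(−λΣtᵢ). Here n = 5 and Σtᵢ = 10.6 + 5.8 + 5.7 + 11.4 + 6.3 = 39.8.
Posterior ∝ λ^2e^(−11λ) · λ^5e^(−39.8λ) = λ^7e^(−50.8λ), i.e. Gamma(8, 50.8).
Mode = (a−1)/b = 7/50.8 ≈ 0.138.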